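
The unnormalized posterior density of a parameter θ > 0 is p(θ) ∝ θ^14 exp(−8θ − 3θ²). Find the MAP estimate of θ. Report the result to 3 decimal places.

θ̂_MAP = 1.000

ℓ'(θ) = 14/θ − 8 − 6θ. Setting this to zero and multiplying by θ: 6θ² + 8θ − 14 = 0.
θ = (−8 + √(8² + 4·6·14)) / (2·6) = (−8 + √400) / 12 = (−8 + 20)/12 = 1.
ℓ''(θ) = −14/θ² − 6 < 0, confirming a maximum.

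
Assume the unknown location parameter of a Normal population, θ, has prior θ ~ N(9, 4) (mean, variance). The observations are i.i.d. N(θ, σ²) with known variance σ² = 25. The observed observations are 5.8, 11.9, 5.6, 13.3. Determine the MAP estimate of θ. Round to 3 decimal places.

n = 4; x̄ = (5.8 + 11.9 + 5.6 + 13.3)/4 = 36.6/4 = 9.15.
For a Normal prior and Normal likelihood with known variance, the posterior is Normal; its mode equals its mean, the precision-weighted average.
Prior precision 1/σ₀² = 1/4 = 0.25; data precision n/σ² = 4/25 = 0.16.
θ̂ = (0.25·9 + 0.16·9.15) / (0.25 + 0.16) = 3.714/0.41 = 1857/205 ≈ 9.059.

θ̂_MAP = 9.059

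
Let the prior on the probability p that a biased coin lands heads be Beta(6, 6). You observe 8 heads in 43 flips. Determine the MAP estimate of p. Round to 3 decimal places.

Prior: Beta(6, 6).
Data: 8 successes in 43 trials. The binomial likelihood contributes p^8(1−p)^35, so the posterior is Beta(6+8, 6+35) = Beta(14, 41).
For Beta(a, b) with a, b > 1 the mode is (a−1)/(a+b−2) = 13/53 ≈ 0.245.

p̂_MAP = 0.245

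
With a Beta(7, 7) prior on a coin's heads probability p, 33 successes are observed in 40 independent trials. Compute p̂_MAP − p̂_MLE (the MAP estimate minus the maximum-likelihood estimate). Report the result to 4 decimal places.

Posterior is Beta(40, 14); MAP = (40−1)/(54−2) = 39/52 ≈ 0.75000.
MLE ignores the prior: p̂_MLE = k/n = 33/40 ≈ 0.82500.
Difference = 39/52 − 33/40 = -3/40 ≈ -0.0750.

MAP − MLE = -0.0750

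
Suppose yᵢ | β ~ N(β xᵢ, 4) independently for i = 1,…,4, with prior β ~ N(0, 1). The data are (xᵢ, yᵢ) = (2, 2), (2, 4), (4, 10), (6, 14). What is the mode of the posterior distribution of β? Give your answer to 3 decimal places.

log p(β | y) = −Σ(yᵢ − βxᵢ)²/(2·4) − β²/(2·1) + const.
Setting the derivative to zero: Σxᵢ(yᵢ − βxᵢ)/4 − β/1 = 0, so β = Σxᵢyᵢ / (Σxᵢ² + σ²/τ²).
Σxᵢyᵢ = 2·2 + 2·4 + 4·10 + 6·14 = 136; Σxᵢ² = 60; σ²/τ² = 4.
β̂_MAP = 136 / (60 + 4) = 136/64 ≈ 2.125.

β̂_MAP = 2.125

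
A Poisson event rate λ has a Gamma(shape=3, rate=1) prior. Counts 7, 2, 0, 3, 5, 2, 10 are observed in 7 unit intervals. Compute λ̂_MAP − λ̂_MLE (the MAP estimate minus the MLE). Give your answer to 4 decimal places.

MAP − MLE = -0.2679

Σxᵢ = 29. Posterior is Gamma(32, 8); MAP = (32−1)/8 = 31/8 ≈ 3.87500.
MLE = x̄ = 29/7 ≈ 4.14286.
Difference = 31/8 − 29/7 = -15/56 ≈ -0.2679.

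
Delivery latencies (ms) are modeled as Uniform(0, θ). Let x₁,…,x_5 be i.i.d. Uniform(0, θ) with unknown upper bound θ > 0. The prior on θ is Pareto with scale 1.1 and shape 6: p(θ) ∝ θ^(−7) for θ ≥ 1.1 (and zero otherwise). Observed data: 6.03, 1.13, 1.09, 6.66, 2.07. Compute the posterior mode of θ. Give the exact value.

The Uniform(0, θ) likelihood is θ^(−n) for θ ≥ max(xᵢ), zero otherwise. Here max(xᵢ) = 6.66.
Posterior ∝ θ^(−7) · θ^(−5) = θ^(−12) on θ ≥ max(1.1, 6.66) = 6.66.
This density is strictly decreasing in θ, so the posterior mode lies at the lower boundary of the support.

θ̂_MAP = 6.66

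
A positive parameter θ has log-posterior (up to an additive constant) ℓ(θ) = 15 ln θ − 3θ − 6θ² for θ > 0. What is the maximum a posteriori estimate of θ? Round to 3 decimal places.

ℓ'(θ) = 15/θ − 3 − 12θ. Setting this to zero and multiplying by θ: 12θ² + 3θ − 15 = 0.
θ = (−3 + √(3² + 4·12·15)) / (2·12) = (−3 + √729) / 24 = (−3 + 27)/24 = 1.
ℓ''(θ) = −15/θ² − 12 < 0, confirming a maximum.

θ̂_MAP = 1.000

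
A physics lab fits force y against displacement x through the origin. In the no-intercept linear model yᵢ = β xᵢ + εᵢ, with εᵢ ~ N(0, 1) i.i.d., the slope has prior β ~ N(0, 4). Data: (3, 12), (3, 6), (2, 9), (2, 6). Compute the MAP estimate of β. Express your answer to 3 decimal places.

β̂_MAP = 3.200

log p(β | y) = −Σ(yᵢ − βxᵢ)²/(2·1) − β²/(2·4) + const.
Setting the derivative to zero: Σxᵢ(yᵢ − βxᵢ)/1 − β/4 = 0, so β = Σxᵢyᵢ / (Σxᵢ² + σ²/τ²).
Σxᵢyᵢ = 3·12 + 3·6 + 2·9 + 2·6 = 84; Σxᵢ² = 26; σ²/τ² = 0.25.
β̂_MAP = 84 / (26 + 0.25) = 84/26.25 ≈ 3.200.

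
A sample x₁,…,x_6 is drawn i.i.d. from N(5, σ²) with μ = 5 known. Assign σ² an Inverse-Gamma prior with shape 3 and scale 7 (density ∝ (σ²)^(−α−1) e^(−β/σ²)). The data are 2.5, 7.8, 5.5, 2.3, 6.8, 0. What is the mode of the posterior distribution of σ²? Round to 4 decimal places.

Sum of squared deviations about the known mean: SS = (2.5−5)² + (7.8−5)² + (5.5−5)² + (2.3−5)² + (6.8−5)² + (0−5)² = 49.87.
The Normal likelihood contributes (σ²)^(−n/2) exp(−SS/(2σ²)), so the posterior is Inverse-Gamma(α + n/2, β + SS/2) = Inverse-Gamma(6, 31.935).
The mode of Inverse-Gamma(a, b) is b/(a+1) = 31.935/7 ≈ 4.5621.

σ̂²_MAP = 4.5621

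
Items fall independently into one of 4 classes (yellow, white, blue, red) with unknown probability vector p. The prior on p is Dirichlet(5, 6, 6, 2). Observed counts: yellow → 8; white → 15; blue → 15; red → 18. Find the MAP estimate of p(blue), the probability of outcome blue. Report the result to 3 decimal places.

MAP estimate of p(blue) = 0.282

The posterior is Dirichlet(αᵢ + nᵢ) = Dirichlet(13, 21, 21, 20).
For a Dirichlet(a₁,…,a_K) with all aᵢ > 1, the mode has j-th component (aⱼ − 1)/(Σaᵢ − K).
Here Σaᵢ = 75 and K = 4, so p(blue) = (21 − 1)/(75 − 4) = 20/71 ≈ 0.282.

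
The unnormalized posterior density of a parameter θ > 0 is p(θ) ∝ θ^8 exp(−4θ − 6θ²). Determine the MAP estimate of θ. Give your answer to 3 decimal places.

ℓ'(θ) = 8/θ − 4 − 12θ. Setting this to zero and multiplying by θ: 12θ² + 4θ − 8 = 0.
θ = (−4 + √(4² + 4·12·8)) / (2·12) = (−4 + √400) / 24 = (−4 + 20)/24 = 2/3.
ℓ''(θ) = −8/θ² − 12 < 0, confirming a maximum.

θ̂_MAP = 0.667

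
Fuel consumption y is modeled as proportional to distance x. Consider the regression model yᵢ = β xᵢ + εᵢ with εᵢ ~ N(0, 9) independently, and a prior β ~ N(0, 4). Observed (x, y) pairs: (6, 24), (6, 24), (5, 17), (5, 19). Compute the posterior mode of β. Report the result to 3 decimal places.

log p(β | y) = −Σ(yᵢ − βxᵢ)²/(2·9) − β²/(2·4) + const.
Setting the derivative to zero: Σxᵢ(yᵢ − βxᵢ)/9 − β/4 = 0, so β = Σxᵢyᵢ / (Σxᵢ² + σ²/τ²).
Σxᵢyᵢ = 6·24 + 6·24 + 5·17 + 5·19 = 468; Σxᵢ² = 122; σ²/τ² = 2.25.
β̂_MAP = 468 / (122 + 2.25) = 468/124.25 ≈ 3.767.

β̂_MAP = 3.767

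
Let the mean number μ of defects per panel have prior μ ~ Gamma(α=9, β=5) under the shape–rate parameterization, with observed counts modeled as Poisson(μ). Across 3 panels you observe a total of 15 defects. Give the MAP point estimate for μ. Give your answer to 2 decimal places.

Σxᵢ = 15, n = 3.
Posterior ∝ μ^8e^(−5μ) · μ^15e^(−3μ) = μ^23e^(−8μ), i.e. Gamma(shape=24, rate=8).
The mode of a Gamma(a, b) with a ≥ 1 (shape–rate) is (a−1)/b = 23/8 ≈ 2.88.

μ̂_MAP = 2.88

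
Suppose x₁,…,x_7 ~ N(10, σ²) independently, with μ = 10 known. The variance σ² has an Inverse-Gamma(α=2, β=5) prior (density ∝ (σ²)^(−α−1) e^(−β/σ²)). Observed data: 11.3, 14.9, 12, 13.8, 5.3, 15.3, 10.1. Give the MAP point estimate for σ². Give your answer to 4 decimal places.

Sum of squared deviations about the known mean: SS = (11.3−10)² + (14.9−10)² + (12−10)² + (13.8−10)² + (5.3−10)² + (15.3−10)² + (10.1−10)² = 94.33.
The Normal likelihood contributes (σ²)^(−n/2) exp(−SS/(2σ²)), so the posterior is Inverse-Gamma(α + n/2, β + SS/2) = Inverse-Gamma(5.5, 52.165).
The mode of Inverse-Gamma(a, b) is b/(a+1) = 52.165/6.5 ≈ 8.0254.

σ̂²_MAP = 8.0254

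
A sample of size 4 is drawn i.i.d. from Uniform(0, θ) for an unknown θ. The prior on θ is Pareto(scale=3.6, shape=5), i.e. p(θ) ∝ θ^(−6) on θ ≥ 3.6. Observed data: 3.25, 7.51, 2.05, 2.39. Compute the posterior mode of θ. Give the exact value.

The Uniform(0, θ) likelihood is θ^(−n) for θ ≥ max(xᵢ), zero otherwise. Here max(xᵢ) = 7.51.
Posterior ∝ θ^(−6) · θ^(−4) = θ^(−10) on θ ≥ max(3.6, 7.51) = 7.51.
This density is strictly decreasing in θ, so the posterior mode lies at the lower boundary of the support.

θ̂_MAP = 7.51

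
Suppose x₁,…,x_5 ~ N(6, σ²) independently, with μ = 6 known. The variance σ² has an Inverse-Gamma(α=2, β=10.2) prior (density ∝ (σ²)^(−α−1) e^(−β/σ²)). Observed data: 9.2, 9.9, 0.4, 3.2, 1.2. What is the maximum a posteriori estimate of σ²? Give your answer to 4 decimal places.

σ̂²_MAP = 9.8264

Sum of squared deviations about the known mean: SS = (9.2−6)² + (9.9−6)² + (0.4−6)² + (3.2−6)² + (1.2−6)² = 87.69.
The Normal likelihood contributes (σ²)^(−n/2) exp(−SS/(2σ²)), so the posterior is Inverse-Gamma(α + n/2, β + SS/2) = Inverse-Gamma(4.5, 54.045).
The mode of Inverse-Gamma(a, b) is b/(a+1) = 54.045/5.5 ≈ 9.8264.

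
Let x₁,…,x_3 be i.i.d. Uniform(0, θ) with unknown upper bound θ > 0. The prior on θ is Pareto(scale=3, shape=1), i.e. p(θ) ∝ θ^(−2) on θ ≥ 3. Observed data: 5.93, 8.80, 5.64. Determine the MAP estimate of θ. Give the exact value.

The Uniform(0, θ) likelihood is θ^(−n) for θ ≥ max(xᵢ), zero otherwise. Here max(xᵢ) = 8.80.
Posterior ∝ θ^(−2) · θ^(−3) = θ^(−5) on θ ≥ max(3, 8.80) = 8.80.
This density is strictly decreasing in θ, so the posterior mode lies at the lower boundary of the support.

θ̂_MAP = 8.80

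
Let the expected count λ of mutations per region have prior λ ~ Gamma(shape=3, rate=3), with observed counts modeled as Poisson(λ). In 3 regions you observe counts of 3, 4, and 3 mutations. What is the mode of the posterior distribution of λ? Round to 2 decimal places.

Σxᵢ = 3+4+3 = 10, with n = 3.
Posterior ∝ λ^2e^(−3λ) · λ^10e^(−3λ) = λ^12e^(−6λ), i.e. Gamma(shape=13, rate=6).
The mode of a Gamma(a, b) with a ≥ 1 (shape–rate) is (a−1)/b = 12/6 ≈ 2.00.

λ̂_MAP = 2.00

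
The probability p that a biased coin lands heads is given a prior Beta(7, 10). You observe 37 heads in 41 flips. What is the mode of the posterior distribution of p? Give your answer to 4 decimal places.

p̂_MAP = 0.7679

Prior: Beta(7, 10).
Data: 37 successes in 41 trials. The binomial likelihood contributes p^37(1−p)^4, so the posterior is Beta(7+37, 10+4) = Beta(44, 14).
For Beta(a, b) with a, b > 1 the mode is (a−1)/(a+b−2) = 43/56 ≈ 0.7679.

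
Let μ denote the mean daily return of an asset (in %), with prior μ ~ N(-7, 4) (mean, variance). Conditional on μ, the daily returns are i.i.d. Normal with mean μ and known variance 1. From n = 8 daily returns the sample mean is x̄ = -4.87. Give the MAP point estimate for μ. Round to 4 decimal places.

μ̂_MAP = -4.9345

n = 8, x̄ = -4.87.
For a Normal prior and Normal likelihood with known variance, the posterior is Normal; its mode equals its mean, the precision-weighted average.
Prior precision 1/σ₀² = 1/4 = 0.25; data precision n/σ² = 8/1 = 8.
μ̂ = (0.25·(-7) + 8·(-4.87)) / (0.25 + 8) = (-40.71)/8.25 = -1357/275 ≈ -4.9345.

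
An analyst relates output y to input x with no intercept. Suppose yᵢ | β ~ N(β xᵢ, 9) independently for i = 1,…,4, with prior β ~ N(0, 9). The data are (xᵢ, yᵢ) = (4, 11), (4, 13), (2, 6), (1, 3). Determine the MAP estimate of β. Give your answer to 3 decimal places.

log p(β | y) = −Σ(yᵢ − βxᵢ)²/(2·9) − β²/(2·9) + const.
Setting the derivative to zero: Σxᵢ(yᵢ − βxᵢ)/9 − β/9 = 0, so β = Σxᵢyᵢ / (Σxᵢ² + σ²/τ²).
Σxᵢyᵢ = 4·11 + 4·13 + 2·6 + 1·3 = 111; Σxᵢ² = 37; σ²/τ² = 1.
β̂_MAP = 111 / (37 + 1) = 111/38 ≈ 2.921.

β̂_MAP = 2.921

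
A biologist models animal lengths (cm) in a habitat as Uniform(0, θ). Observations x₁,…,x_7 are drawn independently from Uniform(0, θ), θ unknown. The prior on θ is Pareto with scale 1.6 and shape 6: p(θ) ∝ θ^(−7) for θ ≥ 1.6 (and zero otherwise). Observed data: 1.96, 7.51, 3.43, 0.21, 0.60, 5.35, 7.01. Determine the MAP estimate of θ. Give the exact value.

The Uniform(0, θ) likelihood is θ^(−n) for θ ≥ max(xᵢ), zero otherwise. Here max(xᵢ) = 7.51.
Posterior ∝ θ^(−7) · θ^(−7) = θ^(−14) on θ ≥ max(1.6, 7.51) = 7.51.
This density is strictly decreasing in θ, so the posterior mode lies at the lower boundary of the support.

θ̂_MAP = 7.51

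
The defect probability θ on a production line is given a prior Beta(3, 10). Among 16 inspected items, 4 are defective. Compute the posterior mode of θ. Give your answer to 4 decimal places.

θ̂_MAP = 0.2222

Prior: Beta(3, 10).
Data: 4 successes in 16 trials. The binomial likelihood contributes θ^4(1−θ)^12, so the posterior is Beta(3+4, 10+12) = Beta(7, 22).
For Beta(a, b) with a, b > 1 the mode is (a−1)/(a+b−2) = 6/27 ≈ 0.2222.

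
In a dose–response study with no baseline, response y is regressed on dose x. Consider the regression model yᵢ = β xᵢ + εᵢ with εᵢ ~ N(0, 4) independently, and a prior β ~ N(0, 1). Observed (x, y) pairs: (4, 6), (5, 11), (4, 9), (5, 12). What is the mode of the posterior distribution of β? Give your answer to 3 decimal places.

log p(β | y) = −Σ(yᵢ − βxᵢ)²/(2·4) − β²/(2·1) + const.
Setting the derivative to zero: Σxᵢ(yᵢ − βxᵢ)/4 − β/1 = 0, so β = Σxᵢyᵢ / (Σxᵢ² + σ²/τ²).
Σxᵢyᵢ = 4·6 + 5·11 + 4·9 + 5·12 = 175; Σxᵢ² = 82; σ²/τ² = 4.
β̂_MAP = 175 / (82 + 4) = 175/86 ≈ 2.035.

β̂_MAP = 2.035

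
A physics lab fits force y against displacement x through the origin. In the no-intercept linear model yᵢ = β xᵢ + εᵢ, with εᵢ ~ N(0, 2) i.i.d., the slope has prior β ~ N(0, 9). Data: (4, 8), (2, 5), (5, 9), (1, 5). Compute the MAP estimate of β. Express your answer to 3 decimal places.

log p(β | y) = −Σ(yᵢ − βxᵢ)²/(2·2) − β²/(2·9) + const.
Setting the derivative to zero: Σxᵢ(yᵢ − βxᵢ)/2 − β/9 = 0, so β = Σxᵢyᵢ / (Σxᵢ² + σ²/τ²).
Σxᵢyᵢ = 4·8 + 2·5 + 5·9 + 1·5 = 92; Σxᵢ² = 46; σ²/τ² = 2/9.
β̂_MAP = 92 / (46 + 2/9) = 92/(416/9) = 207/104 ≈ 1.990.

β̂_MAP = 1.990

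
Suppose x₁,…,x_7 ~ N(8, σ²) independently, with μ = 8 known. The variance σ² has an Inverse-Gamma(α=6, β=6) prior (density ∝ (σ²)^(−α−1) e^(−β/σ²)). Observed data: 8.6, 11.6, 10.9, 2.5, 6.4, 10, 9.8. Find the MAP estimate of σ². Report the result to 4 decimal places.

σ̂²_MAP = 3.5133

Sum of squared deviations about the known mean: SS = (8.6−8)² + (11.6−8)² + (10.9−8)² + (2.5−8)² + (6.4−8)² + (10−8)² + (9.8−8)² = 61.78.
The Normal likelihood contributes (σ²)^(−n/2) exp(−SS/(2σ²)), so the posterior is Inverse-Gamma(α + n/2, β + SS/2) = Inverse-Gamma(9.5, 36.89).
The mode of Inverse-Gamma(a, b) is b/(a+1) = 36.89/10.5 ≈ 3.5133.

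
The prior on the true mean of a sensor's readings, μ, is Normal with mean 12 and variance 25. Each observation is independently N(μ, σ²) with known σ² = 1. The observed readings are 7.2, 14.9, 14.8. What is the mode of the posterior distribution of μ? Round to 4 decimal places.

n = 3; x̄ = (7.2 + 14.9 + 14.8)/3 = 36.9/3 = 12.3.
For a Normal prior and Normal likelihood with known variance, the posterior is Normal; its mode equals its mean, the precision-weighted average.
Prior precision 1/σ₀² = 1/25 = 0.04; data precision n/σ² = 3/1 = 3.
μ̂ = (0.04·12 + 3·12.3) / (0.04 + 3) = 37.38/3.04 = 1869/152 ≈ 12.2961.

μ̂_MAP = 12.2961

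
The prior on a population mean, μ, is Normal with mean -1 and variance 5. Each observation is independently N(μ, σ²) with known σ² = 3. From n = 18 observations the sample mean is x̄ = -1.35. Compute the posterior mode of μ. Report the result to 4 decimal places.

n = 18, x̄ = -1.35.
For a Normal prior and Normal likelihood with known variance, the posterior is Normal; its mode equals its mean, the precision-weighted average.
Prior precision 1/σ₀² = 1/5 = 0.2; data precision n/σ² = 18/3 = 6.
μ̂ = (0.2·(-1) + 6·(-1.35)) / (0.2 + 6) = (-8.3)/6.2 = -83/62 ≈ -1.3387.

μ̂_MAP = -1.3387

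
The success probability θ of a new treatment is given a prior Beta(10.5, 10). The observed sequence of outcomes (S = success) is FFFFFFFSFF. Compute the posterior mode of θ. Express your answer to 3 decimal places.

Prior: Beta(10.5, 10).
Data: 1 success in 10 trials (from the sequence). The binomial likelihood contributes θ(1−θ)^9, so the posterior is Beta(10.5+1, 10+9) = Beta(11.5, 19).
For Beta(a, b) with a, b > 1 the mode is (a−1)/(a+b−2) = 10.5/28.5 ≈ 0.368.

θ̂_MAP = 0.368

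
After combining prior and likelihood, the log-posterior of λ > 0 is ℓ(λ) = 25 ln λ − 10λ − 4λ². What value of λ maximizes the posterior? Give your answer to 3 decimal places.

ℓ'(λ) = 25/λ − 10 − 8λ. Setting this to zero and multiplying by λ: 8λ² + 10λ − 25 = 0.
λ = (−10 + √(10² + 4·8·25)) / (2·8) = (−10 + √900) / 16 = (−10 + 30)/16 = 5/4.
ℓ''(λ) = −25/λ² − 8 < 0, confirming a maximum.

λ̂_MAP = 1.250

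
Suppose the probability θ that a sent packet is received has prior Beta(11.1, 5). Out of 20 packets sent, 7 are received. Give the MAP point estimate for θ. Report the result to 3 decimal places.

Prior: Beta(11.1, 5).
Data: 7 successes in 20 trials. The binomial likelihood contributes θ^7(1−θ)^13, so the posterior is Beta(11.1+7, 5+13) = Beta(18.1, 18).
For Beta(a, b) with a, b > 1 the mode is (a−1)/(a+b−2) = 17.1/34.1 ≈ 0.501.

θ̂_MAP = 0.501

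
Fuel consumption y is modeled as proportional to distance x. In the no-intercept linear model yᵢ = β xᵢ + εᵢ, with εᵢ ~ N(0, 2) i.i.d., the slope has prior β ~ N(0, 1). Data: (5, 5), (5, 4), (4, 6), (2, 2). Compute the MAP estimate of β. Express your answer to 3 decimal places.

β̂_MAP = 1.014

log p(β | y) = −Σ(yᵢ − βxᵢ)²/(2·2) − β²/(2·1) + const.
Setting the derivative to zero: Σxᵢ(yᵢ − βxᵢ)/2 − β/1 = 0, so β = Σxᵢyᵢ / (Σxᵢ² + σ²/τ²).
Σxᵢyᵢ = 5·5 + 5·4 + 4·6 + 2·2 = 73; Σxᵢ² = 70; σ²/τ² = 2.
β̂_MAP = 73 / (70 + 2) = 73/72 ≈ 1.014.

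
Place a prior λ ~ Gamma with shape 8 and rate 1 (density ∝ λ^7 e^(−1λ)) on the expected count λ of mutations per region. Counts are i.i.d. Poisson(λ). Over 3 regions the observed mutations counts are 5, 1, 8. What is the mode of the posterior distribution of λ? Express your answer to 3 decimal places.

Σxᵢ = 5+1+8 = 14, with n = 3.
Posterior ∝ λ^7e^(−1λ) · λ^14e^(−3λ) = λ^21e^(−4λ), i.e. Gamma(shape=22, rate=4).
The mode of a Gamma(a, b) with a ≥ 1 (shape–rate) is (a−1)/b = 21/4 ≈ 5.250.

λ̂_MAP = 5.250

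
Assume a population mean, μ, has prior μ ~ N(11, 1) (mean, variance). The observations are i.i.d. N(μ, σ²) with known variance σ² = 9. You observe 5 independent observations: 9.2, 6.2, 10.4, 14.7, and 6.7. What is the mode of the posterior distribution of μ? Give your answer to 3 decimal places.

n = 5; x̄ = (9.2 + 6.2 + 10.4 + 14.7 + 6.7)/5 = 47.2/5 = 9.44.
For a Normal prior and Normal likelihood with known variance, the posterior is Normal; its mode equals its mean, the precision-weighted average.
Prior precision 1/σ₀² = 1/1 = 1; data precision n/σ² = 5/9.
μ̂ = (1·11 + (5/9)·9.44) / (1 + 5/9) = (731/45)/(14/9) = 731/70 ≈ 10.443.

μ̂_MAP = 10.443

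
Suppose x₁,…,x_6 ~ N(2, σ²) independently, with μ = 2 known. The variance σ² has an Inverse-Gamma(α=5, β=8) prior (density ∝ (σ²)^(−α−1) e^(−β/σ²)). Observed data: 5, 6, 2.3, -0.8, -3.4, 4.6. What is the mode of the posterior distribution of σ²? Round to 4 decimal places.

σ̂²_MAP = 4.7139

Sum of squared deviations about the known mean: SS = (5−2)² + (6−2)² + (2.3−2)² + (-0.8−2)² + (-3.4−2)² + (4.6−2)² = 68.85.
The Normal likelihood contributes (σ²)^(−n/2) exp(−SS/(2σ²)), so the posterior is Inverse-Gamma(α + n/2, β + SS/2) = Inverse-Gamma(8, 42.425).
The mode of Inverse-Gamma(a, b) is b/(a+1) = 42.425/9 ≈ 4.7139.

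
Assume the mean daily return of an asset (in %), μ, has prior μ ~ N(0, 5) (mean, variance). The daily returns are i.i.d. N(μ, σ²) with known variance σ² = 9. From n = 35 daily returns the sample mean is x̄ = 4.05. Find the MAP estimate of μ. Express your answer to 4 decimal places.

n = 35, x̄ = 4.05.
For a Normal prior and Normal likelihood with known variance, the posterior is Normal; its mode equals its mean, the precision-weighted average.
Prior precision 1/σ₀² = 1/5 = 0.2; data precision n/σ² = 35/9.
μ̂ = (0.2·0 + (35/9)·4.05) / (0.2 + 35/9) = 15.75/(184/45) = 2835/736 ≈ 3.8519.

μ̂_MAP = 3.8519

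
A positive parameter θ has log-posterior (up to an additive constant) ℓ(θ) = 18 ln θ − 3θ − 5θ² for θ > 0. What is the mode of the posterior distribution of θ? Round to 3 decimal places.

θ̂_MAP = 1.200

ℓ'(θ) = 18/θ − 3 − 10θ. Setting this to zero and multiplying by θ: 10θ² + 3θ − 18 = 0.
θ = (−3 + √(3² + 4·10·18)) / (2·10) = (−3 + √729) / 20 = (−3 + 27)/20 = 6/5.
ℓ''(θ) = −18/θ² − 10 < 0, confirming a maximum.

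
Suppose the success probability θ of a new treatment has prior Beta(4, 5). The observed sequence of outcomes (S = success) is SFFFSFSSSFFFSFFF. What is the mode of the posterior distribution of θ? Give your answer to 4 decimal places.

Prior: Beta(4, 5).
Data: 6 successes in 16 trials (from the sequence). The binomial likelihood contributes θ^6(1−θ)^10, so the posterior is Beta(4+6, 5+10) = Beta(10, 15).
For Beta(a, b) with a, b > 1 the mode is (a−1)/(a+b−2) = 9/23 ≈ 0.3913.

θ̂_MAP = 0.3913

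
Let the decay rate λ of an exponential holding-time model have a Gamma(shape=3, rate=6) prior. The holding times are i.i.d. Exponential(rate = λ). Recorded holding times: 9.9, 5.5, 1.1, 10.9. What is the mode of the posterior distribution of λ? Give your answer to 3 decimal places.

The Exponential(rate=λ) likelihood is ∝ λ^n e^(−λΣtᵢ). Here n = 4 and Σtᵢ = 9.9 + 5.5 + 1.1 + 10.9 = 27.4.
Posterior ∝ λ^2e^(−6λ) · λ^4e^(−27.4λ) = λ^6e^(−33.4λ), i.e. Gamma(7, 33.4).
Mode = (a−1)/b = 6/33.4 ≈ 0.180.

λ̂_MAP = 0.180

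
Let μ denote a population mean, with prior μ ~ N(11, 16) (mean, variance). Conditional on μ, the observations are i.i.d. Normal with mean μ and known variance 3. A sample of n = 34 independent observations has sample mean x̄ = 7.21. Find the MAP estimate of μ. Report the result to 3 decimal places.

μ̂_MAP = 7.231

n = 34, x̄ = 7.21.
For a Normal prior and Normal likelihood with known variance, the posterior is Normal; its mode equals its mean, the precision-weighted average.
Prior precision 1/σ₀² = 1/16 = 0.0625; data precision n/σ² = 34/3.
μ̂ = (0.0625·11 + (34/3)·7.21) / (0.0625 + 34/3) = (98881/1200)/(547/48) = 98881/13675 ≈ 7.231.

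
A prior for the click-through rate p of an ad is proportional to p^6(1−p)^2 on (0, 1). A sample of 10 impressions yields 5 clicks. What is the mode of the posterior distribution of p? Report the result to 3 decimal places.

The prior density ∝ p^6(1−p)^2 is the kernel of Beta(7, 3).
Data: 5 successes in 10 trials. The binomial likelihood contributes p^5(1−p)^5, so the posterior is Beta(7+5, 3+5) = Beta(12, 8).
For Beta(a, b) with a, b > 1 the mode is (a−1)/(a+b−2) = 11/18 ≈ 0.611.

p̂_MAP = 0.611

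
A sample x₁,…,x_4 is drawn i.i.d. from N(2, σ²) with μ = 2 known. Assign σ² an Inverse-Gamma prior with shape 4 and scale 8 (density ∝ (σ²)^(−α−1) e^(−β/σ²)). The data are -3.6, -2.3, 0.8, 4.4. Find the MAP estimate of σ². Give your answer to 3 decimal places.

σ̂²_MAP = 5.218

Sum of squared deviations about the known mean: SS = (-3.6−2)² + (-2.3−2)² + (0.8−2)² + (4.4−2)² = 57.05.
The Normal likelihood contributes (σ²)^(−n/2) exp(−SS/(2σ²)), so the posterior is Inverse-Gamma(α + n/2, β + SS/2) = Inverse-Gamma(6, 36.525).
The mode of Inverse-Gamma(a, b) is b/(a+1) = 36.525/7 ≈ 5.218.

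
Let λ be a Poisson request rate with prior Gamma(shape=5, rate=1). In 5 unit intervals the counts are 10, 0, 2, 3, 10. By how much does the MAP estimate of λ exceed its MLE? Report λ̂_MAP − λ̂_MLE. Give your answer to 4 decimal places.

MAP − MLE = -0.1667

Σxᵢ = 25. Posterior is Gamma(30, 6); MAP = (30−1)/6 = 29/6 ≈ 4.83333.
MLE = x̄ = 25/5 ≈ 5.00000.
Difference = 29/6 − 25/5 = -1/6 ≈ -0.1667.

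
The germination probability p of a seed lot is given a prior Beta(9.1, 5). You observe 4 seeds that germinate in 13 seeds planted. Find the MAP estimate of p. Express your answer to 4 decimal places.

p̂_MAP = 0.4821

Prior: Beta(9.1, 5).
Data: 4 successes in 13 trials. The binomial likelihood contributes p^4(1−p)^9, so the posterior is Beta(9.1+4, 5+9) = Beta(13.1, 14).
For Beta(a, b) with a, b > 1 the mode is (a−1)/(a+b−2) = 12.1/25.1 ≈ 0.4821.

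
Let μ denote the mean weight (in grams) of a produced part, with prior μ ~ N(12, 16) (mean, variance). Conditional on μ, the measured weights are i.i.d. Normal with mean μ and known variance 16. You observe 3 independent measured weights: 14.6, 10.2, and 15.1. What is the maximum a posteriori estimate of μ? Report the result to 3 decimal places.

n = 3; x̄ = (14.6 + 10.2 + 15.1)/3 = 39.9/3 = 13.3.
For a Normal prior and Normal likelihood with known variance, the posterior is Normal; its mode equals its mean, the precision-weighted average.
Prior precision 1/σ₀² = 1/16 = 0.0625; data precision n/σ² = 3/16 = 0.1875.
μ̂ = (0.0625·12 + 0.1875·13.3) / (0.0625 + 0.1875) = 3.24375/0.25 = 12.975.

μ̂_MAP = 12.975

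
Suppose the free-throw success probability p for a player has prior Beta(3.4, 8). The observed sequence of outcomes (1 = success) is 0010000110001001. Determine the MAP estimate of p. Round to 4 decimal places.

Prior: Beta(3.4, 8).
Data: 5 successes in 16 trials (from the sequence). The binomial likelihood contributes p^5(1−p)^11, so the posterior is Beta(3.4+5, 8+11) = Beta(8.4, 19).
For Beta(a, b) with a, b > 1 the mode is (a−1)/(a+b−2) = 7.4/25.4 ≈ 0.2913.

p̂_MAP = 0.2913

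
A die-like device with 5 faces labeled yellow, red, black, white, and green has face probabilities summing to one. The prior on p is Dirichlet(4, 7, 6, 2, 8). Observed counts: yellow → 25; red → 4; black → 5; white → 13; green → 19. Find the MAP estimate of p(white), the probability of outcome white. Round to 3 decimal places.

MAP estimate of p(white) = 0.159

The posterior is Dirichlet(αᵢ + nᵢ) = Dirichlet(29, 11, 11, 15, 27).
For a Dirichlet(a₁,…,a_K) with all aᵢ > 1, the mode has j-th component (aⱼ − 1)/(Σaᵢ − K).
Here Σaᵢ = 93 and K = 5, so p(white) = (15 − 1)/(93 − 5) = 14/88 ≈ 0.159.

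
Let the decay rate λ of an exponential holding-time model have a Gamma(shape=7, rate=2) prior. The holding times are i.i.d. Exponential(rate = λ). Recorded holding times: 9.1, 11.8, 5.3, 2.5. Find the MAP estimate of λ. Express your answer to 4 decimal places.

λ̂_MAP = 0.3257

The Exponential(rate=λ) likelihood is ∝ λ^n e^(−λΣtᵢ). Here n = 4 and Σtᵢ = 9.1 + 11.8 + 5.3 + 2.5 = 28.7.
Posterior ∝ λ^6e^(−2λ) · λ^4e^(−28.7λ) = λ^10e^(−30.7λ), i.e. Gamma(11, 30.7).
Mode = (a−1)/b = 10/30.7 ≈ 0.3257.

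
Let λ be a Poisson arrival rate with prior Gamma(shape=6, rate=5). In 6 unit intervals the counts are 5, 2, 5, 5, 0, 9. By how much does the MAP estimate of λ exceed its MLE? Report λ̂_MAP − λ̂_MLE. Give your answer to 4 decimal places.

MAP − MLE = -1.5152

Σxᵢ = 26. Posterior is Gamma(32, 11); MAP = (32−1)/11 = 31/11 ≈ 2.81818.
MLE = x̄ = 26/6 ≈ 4.33333.
Difference = 31/11 − 26/6 = -50/33 ≈ -1.5152.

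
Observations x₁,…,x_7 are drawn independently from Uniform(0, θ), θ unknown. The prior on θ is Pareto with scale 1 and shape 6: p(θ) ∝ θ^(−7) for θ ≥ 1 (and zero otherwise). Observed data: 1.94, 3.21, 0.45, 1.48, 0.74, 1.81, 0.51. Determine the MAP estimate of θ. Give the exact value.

θ̂_MAP = 3.21

The Uniform(0, θ) likelihood is θ^(−n) for θ ≥ max(xᵢ), zero otherwise. Here max(xᵢ) = 3.21.
Posterior ∝ θ^(−7) · θ^(−7) = θ^(−14) on θ ≥ max(1, 3.21) = 3.21.
This density is strictly decreasing in θ, so the posterior mode lies at the lower boundary of the support.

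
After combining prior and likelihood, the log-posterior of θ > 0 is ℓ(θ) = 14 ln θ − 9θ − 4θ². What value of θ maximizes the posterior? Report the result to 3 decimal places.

θ̂_MAP = 0.875

ℓ'(θ) = 14/θ − 9 − 8θ. Setting this to zero and multiplying by θ: 8θ² + 9θ − 14 = 0.
θ = (−9 + √(9² + 4·8·14)) / (2·8) = (−9 + √529) / 16 = (−9 + 23)/16 = 7/8.
ℓ''(θ) = −14/θ² − 8 < 0, confirming a maximum.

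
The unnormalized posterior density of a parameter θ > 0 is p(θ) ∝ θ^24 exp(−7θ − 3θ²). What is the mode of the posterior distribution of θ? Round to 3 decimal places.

θ̂_MAP = 1.500

ℓ'(θ) = 24/θ − 7 − 6θ. Setting this to zero and multiplying by θ: 6θ² + 7θ − 24 = 0.
θ = (−7 + √(7² + 4·6·24)) / (2·6) = (−7 + √625) / 12 = (−7 + 25)/12 = 3/2.
ℓ''(θ) = −24/θ² − 6 < 0, confirming a maximum.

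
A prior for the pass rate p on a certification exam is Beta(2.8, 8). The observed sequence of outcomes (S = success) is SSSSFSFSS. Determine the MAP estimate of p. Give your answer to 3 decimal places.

Prior: Beta(2.8, 8).
Data: 7 successes in 9 trials (from the sequence). The binomial likelihood contributes p^7(1−p)^2, so the posterior is Beta(2.8+7, 8+2) = Beta(9.8, 10).
For Beta(a, b) with a, b > 1 the mode is (a−1)/(a+b−2) = 8.8/17.8 ≈ 0.494.

p̂_MAP = 0.494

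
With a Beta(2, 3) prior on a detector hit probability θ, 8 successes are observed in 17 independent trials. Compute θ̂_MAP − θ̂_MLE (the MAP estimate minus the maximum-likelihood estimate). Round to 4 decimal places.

MAP − MLE = -0.0206

Posterior is Beta(10, 12); MAP = (10−1)/(22−2) = 9/20 ≈ 0.45000.
MLE ignores the prior: θ̂_MLE = k/n = 8/17 ≈ 0.47059.
Difference = 9/20 − 8/17 = -7/340 ≈ -0.0206.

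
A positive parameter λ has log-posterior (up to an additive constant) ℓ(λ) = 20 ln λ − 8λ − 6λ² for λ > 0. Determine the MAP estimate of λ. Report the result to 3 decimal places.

λ̂_MAP = 1.000

ℓ'(λ) = 20/λ − 8 − 12λ. Setting this to zero and multiplying by λ: 12λ² + 8λ − 20 = 0.
λ = (−8 + √(8² + 4·12·20)) / (2·12) = (−8 + √1024) / 24 = (−8 + 32)/24 = 1.
ℓ''(λ) = −20/λ² − 12 < 0, confirming a maximum.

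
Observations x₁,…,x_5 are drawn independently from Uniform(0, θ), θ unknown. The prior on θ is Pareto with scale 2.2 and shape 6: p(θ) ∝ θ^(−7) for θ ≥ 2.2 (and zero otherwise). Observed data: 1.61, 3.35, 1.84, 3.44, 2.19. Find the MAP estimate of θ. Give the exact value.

θ̂_MAP = 3.44

The Uniform(0, θ) likelihood is θ^(−n) for θ ≥ max(xᵢ), zero otherwise. Here max(xᵢ) = 3.44.
Posterior ∝ θ^(−7) · θ^(−5) = θ^(−12) on θ ≥ max(2.2, 3.44) = 3.44.
This density is strictly decreasing in θ, so the posterior mode lies at the lower boundary of the support.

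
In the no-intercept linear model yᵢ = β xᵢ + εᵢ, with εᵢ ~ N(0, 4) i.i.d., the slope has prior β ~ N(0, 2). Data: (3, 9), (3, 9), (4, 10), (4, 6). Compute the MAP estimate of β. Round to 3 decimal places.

log p(β | y) = −Σ(yᵢ − βxᵢ)²/(2·4) − β²/(2·2) + const.
Setting the derivative to zero: Σxᵢ(yᵢ − βxᵢ)/4 − β/2 = 0, so β = Σxᵢyᵢ / (Σxᵢ² + σ²/τ²).
Σxᵢyᵢ = 3·9 + 3·9 + 4·10 + 4·6 = 118; Σxᵢ² = 50; σ²/τ² = 2.
β̂_MAP = 118 / (50 + 2) = 118/52 ≈ 2.269.

β̂_MAP = 2.269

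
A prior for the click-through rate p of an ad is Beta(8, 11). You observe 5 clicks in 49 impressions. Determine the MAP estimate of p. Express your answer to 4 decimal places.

Prior: Beta(8, 11).
Data: 5 successes in 49 trials. The binomial likelihood contributes p^5(1−p)^44, so the posterior is Beta(8+5, 11+44) = Beta(13, 55).
For Beta(a, b) with a, b > 1 the mode is (a−1)/(a+b−2) = 12/66 ≈ 0.1818.

p̂_MAP = 0.1818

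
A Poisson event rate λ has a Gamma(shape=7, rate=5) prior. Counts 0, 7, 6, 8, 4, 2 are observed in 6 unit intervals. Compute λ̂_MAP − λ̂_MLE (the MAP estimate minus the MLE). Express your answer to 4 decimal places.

MAP − MLE = -1.5000

Σxᵢ = 27. Posterior is Gamma(34, 11); MAP = (34−1)/11 = 33/11 ≈ 3.00000.
MLE = x̄ = 27/6 ≈ 4.50000.
Difference = 33/11 − 27/6 = -3/2 ≈ -1.5000.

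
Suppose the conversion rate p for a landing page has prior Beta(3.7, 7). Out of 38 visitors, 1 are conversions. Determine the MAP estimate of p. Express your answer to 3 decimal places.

p̂_MAP = 0.079

Prior: Beta(3.7, 7).
Data: 1 success in 38 trials. The binomial likelihood contributes p(1−p)^37, so the posterior is Beta(3.7+1, 7+37) = Beta(4.7, 44).
For Beta(a, b) with a, b > 1 the mode is (a−1)/(a+b−2) = 3.7/46.7 ≈ 0.079.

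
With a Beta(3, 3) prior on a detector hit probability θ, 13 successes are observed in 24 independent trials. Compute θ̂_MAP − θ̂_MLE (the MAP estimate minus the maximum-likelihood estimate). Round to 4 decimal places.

Posterior is Beta(16, 14); MAP = (16−1)/(30−2) = 15/28 ≈ 0.53571.
MLE ignores the prior: θ̂_MLE = k/n = 13/24 ≈ 0.54167.
Difference = 15/28 − 13/24 = -1/168 ≈ -0.0060.

MAP − MLE = -0.0060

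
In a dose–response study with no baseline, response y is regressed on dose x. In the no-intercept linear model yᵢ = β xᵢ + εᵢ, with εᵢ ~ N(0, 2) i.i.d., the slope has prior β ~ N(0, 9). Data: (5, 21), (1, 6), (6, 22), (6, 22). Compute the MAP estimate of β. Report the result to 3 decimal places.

β̂_MAP = 3.818

log p(β | y) = −Σ(yᵢ − βxᵢ)²/(2·2) − β²/(2·9) + const.
Setting the derivative to zero: Σxᵢ(yᵢ − βxᵢ)/2 − β/9 = 0, so β = Σxᵢyᵢ / (Σxᵢ² + σ²/τ²).
Σxᵢyᵢ = 5·21 + 1·6 + 6·22 + 6·22 = 375; Σxᵢ² = 98; σ²/τ² = 2/9.
β̂_MAP = 375 / (98 + 2/9) = 375/(884/9) = 3375/884 ≈ 3.818.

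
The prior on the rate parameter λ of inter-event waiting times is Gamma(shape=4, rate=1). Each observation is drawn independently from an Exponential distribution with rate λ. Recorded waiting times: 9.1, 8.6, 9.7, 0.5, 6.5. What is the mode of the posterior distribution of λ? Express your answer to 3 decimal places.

λ̂_MAP = 0.226

The Exponential(rate=λ) likelihood is ∝ λ^n e^(−λΣtᵢ). Here n = 5 and Σtᵢ = 9.1 + 8.6 + 9.7 + 0.5 + 6.5 = 34.4.
Posterior ∝ λ^3e^(−1λ) · λ^5e^(−34.4λ) = λ^8e^(−35.4λ), i.e. Gamma(9, 35.4).
Mode = (a−1)/b = 8/35.4 ≈ 0.226.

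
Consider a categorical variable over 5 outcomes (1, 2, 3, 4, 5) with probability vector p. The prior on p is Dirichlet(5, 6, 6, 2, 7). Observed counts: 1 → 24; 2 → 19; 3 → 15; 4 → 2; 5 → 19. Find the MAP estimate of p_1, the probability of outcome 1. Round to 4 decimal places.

MAP estimate: 0.2800

The posterior is Dirichlet(αᵢ + nᵢ) = Dirichlet(29, 25, 21, 4, 26).
For a Dirichlet(a₁,…,a_K) with all aᵢ > 1, the mode has j-th component (aⱼ − 1)/(Σaᵢ − K).
Here Σaᵢ = 105 and K = 5, so p_1 = (29 − 1)/(105 − 5) = 28/100 ≈ 0.2800.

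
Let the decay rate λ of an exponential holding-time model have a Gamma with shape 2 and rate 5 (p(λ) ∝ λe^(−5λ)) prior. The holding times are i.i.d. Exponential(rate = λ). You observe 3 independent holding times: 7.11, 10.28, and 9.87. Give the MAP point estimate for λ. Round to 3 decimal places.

λ̂_MAP = 0.124

The Exponential(rate=λ) likelihood is ∝ λ^n e^(−λΣtᵢ). Here n = 3 and Σtᵢ = 7.11 + 10.28 + 9.87 = 27.26.
Posterior ∝ λe^(−5λ) · λ^3e^(−27.26λ) = λ^4e^(−32.26λ), i.e. Gamma(5, 32.26).
Mode = (a−1)/b = 4/32.26 ≈ 0.124.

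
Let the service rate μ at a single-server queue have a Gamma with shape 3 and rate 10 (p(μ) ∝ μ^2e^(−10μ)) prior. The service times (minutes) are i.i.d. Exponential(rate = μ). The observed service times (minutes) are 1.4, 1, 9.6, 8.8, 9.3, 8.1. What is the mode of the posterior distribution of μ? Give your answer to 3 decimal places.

The Exponential(rate=μ) likelihood is ∝ μ^n e^(−μΣtᵢ). Here n = 6 and Σtᵢ = 1.4 + 1 + 9.6 + 8.8 + 9.3 + 8.1 = 38.2.
Posterior ∝ μ^2e^(−10μ) · μ^6e^(−38.2μ) = μ^8e^(−48.2μ), i.e. Gamma(9, 48.2).
Mode = (a−1)/b = 8/48.2 ≈ 0.166.

μ̂_MAP = 0.166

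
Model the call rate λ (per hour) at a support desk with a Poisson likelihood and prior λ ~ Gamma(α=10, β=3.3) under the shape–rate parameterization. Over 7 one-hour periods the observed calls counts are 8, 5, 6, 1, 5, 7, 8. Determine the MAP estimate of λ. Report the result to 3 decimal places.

Σxᵢ = 8+5+6+1+5+7+8 = 40, with n = 7.
Posterior ∝ λ^9e^(−3.3λ) · λ^40e^(−7λ) = λ^49e^(−10.3λ), i.e. Gamma(shape=50, rate=10.3).
The mode of a Gamma(a, b) with a ≥ 1 (shape–rate) is (a−1)/b = 49/10.3 ≈ 4.757.

λ̂_MAP = 4.757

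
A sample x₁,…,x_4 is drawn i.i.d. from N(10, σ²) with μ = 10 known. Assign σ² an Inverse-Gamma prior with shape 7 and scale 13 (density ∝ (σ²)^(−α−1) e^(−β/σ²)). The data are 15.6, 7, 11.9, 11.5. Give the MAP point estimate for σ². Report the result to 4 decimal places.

Sum of squared deviations about the known mean: SS = (15.6−10)² + (7−10)² + (11.9−10)² + (11.5−10)² = 46.22.
The Normal likelihood contributes (σ²)^(−n/2) exp(−SS/(2σ²)), so the posterior is Inverse-Gamma(α + n/2, β + SS/2) = Inverse-Gamma(9, 36.11).
The mode of Inverse-Gamma(a, b) is b/(a+1) = 36.11/10 ≈ 3.6110.

σ̂²_MAP = 3.6110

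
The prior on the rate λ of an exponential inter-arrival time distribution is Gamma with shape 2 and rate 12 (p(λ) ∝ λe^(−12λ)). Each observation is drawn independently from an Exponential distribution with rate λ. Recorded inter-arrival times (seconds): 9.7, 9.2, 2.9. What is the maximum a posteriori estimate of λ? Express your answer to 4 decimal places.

The Exponential(rate=λ) likelihood is ∝ λ^n e^(−λΣtᵢ). Here n = 3 and Σtᵢ = 9.7 + 9.2 + 2.9 = 21.8.
Posterior ∝ λe^(−12λ) · λ^3e^(−21.8λ) = λ^4e^(−33.8λ), i.e. Gamma(5, 33.8).
Mode = (a−1)/b = 4/33.8 ≈ 0.1183.

λ̂_MAP = 0.1183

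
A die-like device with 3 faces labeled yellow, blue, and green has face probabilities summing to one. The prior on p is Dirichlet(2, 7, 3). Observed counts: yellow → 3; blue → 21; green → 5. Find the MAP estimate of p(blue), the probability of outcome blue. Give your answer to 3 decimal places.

The posterior is Dirichlet(αᵢ + nᵢ) = Dirichlet(5, 28, 8).
For a Dirichlet(a₁,…,a_K) with all aᵢ > 1, the mode has j-th component (aⱼ − 1)/(Σaᵢ − K).
Here Σaᵢ = 41 and K = 3, so p(blue) = (28 − 1)/(41 − 3) = 27/38 ≈ 0.711.

MAP estimate of p(blue) = 0.711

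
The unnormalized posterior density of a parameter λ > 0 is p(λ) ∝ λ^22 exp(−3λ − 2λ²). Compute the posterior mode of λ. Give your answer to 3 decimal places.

ℓ'(λ) = 22/λ − 3 − 4λ. Setting this to zero and multiplying by λ: 4λ² + 3λ − 22 = 0.
λ = (−3 + √(3² + 4·4·22)) / (2·4) = (−3 + √361) / 8 = (−3 + 19)/8 = 2.
ℓ''(λ) = −22/λ² − 4 < 0, confirming a maximum.

λ̂_MAP = 2.000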